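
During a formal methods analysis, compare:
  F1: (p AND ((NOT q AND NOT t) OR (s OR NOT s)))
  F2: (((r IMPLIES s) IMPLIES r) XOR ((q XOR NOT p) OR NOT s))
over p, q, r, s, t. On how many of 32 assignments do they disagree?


F1 = (p AND ((NOT q AND NOT t) OR (s OR NOT s)))
F2 = (((r IMPLIES s) IMPLIES r) XOR ((q XOR NOT p) OR NOT s))
Evaluate both on each of 32 rows (bits = p,q,r,s,t):
  row 0 [00000]: F1=0 F2=1 (differ) -> 1
  row 1 [00001]: F1=0 F2=1 (differ) -> 1
  row 2 [00010]: F1=0 F2=1 (differ) -> 1
  row 3 [00011]: F1=0 F2=1 (differ) -> 1
  row 4 [00100]: F1=0 F2=0 -> 0
  row 5 [00101]: F1=0 F2=0 -> 0
  row 6 [00110]: F1=0 F2=0 -> 0
  row 7 [00111]: F1=0 F2=0 -> 0
  row 8 [01000]: F1=0 F2=1 (differ) -> 1
  row 9 [01001]: F1=0 F2=1 (differ) -> 1
  row 10 [01010]: F1=0 F2=0 -> 0
  row 11 [01011]: F1=0 F2=0 -> 0
  row 12 [01100]: F1=0 F2=0 -> 0
  row 13 [01101]: F1=0 F2=0 -> 0
  row 14 [01110]: F1=0 F2=1 (differ) -> 1
  row 15 [01111]: F1=0 F2=1 (differ) -> 1
  row 16 [10000]: F1=1 F2=1 -> 0
  row 17 [10001]: F1=1 F2=1 -> 0
  row 18 [10010]: F1=1 F2=0 (differ) -> 1
  row 19 [10011]: F1=1 F2=0 (differ) -> 1
  row 20 [10100]: F1=1 F2=0 (differ) -> 1
  row 21 [10101]: F1=1 F2=0 (differ) -> 1
  row 22 [10110]: F1=1 F2=1 -> 0
  row 23 [10111]: F1=1 F2=1 -> 0
  row 24 [11000]: F1=1 F2=1 -> 0
  row 25 [11001]: F1=1 F2=1 -> 0
  row 26 [11010]: F1=1 F2=1 -> 0
  row 27 [11011]: F1=1 F2=1 -> 0
  row 28 [11100]: F1=1 F2=0 (differ) -> 1
  row 29 [11101]: F1=1 F2=0 (differ) -> 1
  row 30 [11110]: F1=1 F2=0 (differ) -> 1
  row 31 [11111]: F1=1 F2=0 (differ) -> 1
Full result column, 8 rows per line (p,q fixed per line; r,s,t runs 000..111 left to right):
  rows 0-7 [p,q=00]: 11110000  (ones: 4)
  rows 8-15 [p,q=01]: 11000011  (ones: 4)
  rows 16-23 [p,q=10]: 00111100  (ones: 4)
  rows 24-31 [p,q=11]: 00001111  (ones: 4)
Disagreements = 4+4+4+4 = 16

16


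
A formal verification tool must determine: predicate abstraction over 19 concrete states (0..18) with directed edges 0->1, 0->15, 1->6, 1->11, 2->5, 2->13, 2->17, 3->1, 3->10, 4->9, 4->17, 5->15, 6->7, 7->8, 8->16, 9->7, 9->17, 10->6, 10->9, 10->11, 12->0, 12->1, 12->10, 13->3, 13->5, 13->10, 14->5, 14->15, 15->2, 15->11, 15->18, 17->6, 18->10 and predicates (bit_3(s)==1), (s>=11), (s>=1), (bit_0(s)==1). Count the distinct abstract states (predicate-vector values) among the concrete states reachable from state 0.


BFS from 0:
Concrete reachable: {0, 1, 2, 3, 5, 6, 7, 8, 9, 10, 11, 13, 15, 16, 17, 18}
Abstract via predicates (bit_3(s)==1), (s>=11), (s>=1), (bit_0(s)==1):
  (0,0,0,0) <- {0}
  (0,0,1,0) <- {2, 6}
  (0,0,1,1) <- {1, 3, 5, 7}
  (0,1,1,0) <- {16, 18}
  (0,1,1,1) <- {17}
  (1,0,1,0) <- {8, 10}
  (1,0,1,1) <- {9}
  (1,1,1,1) <- {11, 13, 15}
Distinct abstract states = 8

8


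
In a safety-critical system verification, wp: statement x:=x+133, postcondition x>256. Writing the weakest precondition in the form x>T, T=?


Formula: wp(x:=E, P) = P[E/x] (substitute E for x in postcondition)
Step 1: Postcondition: x>256
Step 2: Substitute x+133 for x: x+133>256
Step 3: Solve for x: x > 256-133 = 123

123


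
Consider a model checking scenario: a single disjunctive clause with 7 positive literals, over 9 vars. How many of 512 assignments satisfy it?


Step 1: Total=2^9=512
Step 2: Unsat when all 7 false: 2^2=4
Step 3: Sat=512-4=508

508


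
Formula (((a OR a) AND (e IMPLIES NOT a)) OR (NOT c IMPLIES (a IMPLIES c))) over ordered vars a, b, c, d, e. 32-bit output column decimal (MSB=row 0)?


Formula: (((a OR a) AND (e IMPLIES NOT a)) OR (NOT c IMPLIES (a IMPLIES c))) over a, b, c, d, e (32 rows)
Evaluate each row (bits = a,b,c,d,e, MSB first):
  row 0 [00000]: (((0 OR 0) AND (0 IMPLIES NOT 0)) OR (NOT 0 IMPLIES (0 IMPLIES 0))) -> 1
  row 1 [00001]: (((0 OR 0) AND (1 IMPLIES NOT 0)) OR (NOT 0 IMPLIES (0 IMPLIES 0))) -> 1
  row 2 [00010]: (((0 OR 0) AND (0 IMPLIES NOT 0)) OR (NOT 0 IMPLIES (0 IMPLIES 0))) -> 1
  row 3 [00011]: (((0 OR 0) AND (1 IMPLIES NOT 0)) OR (NOT 0 IMPLIES (0 IMPLIES 0))) -> 1
  row 4 [00100]: (((0 OR 0) AND (0 IMPLIES NOT 0)) OR (NOT 1 IMPLIES (0 IMPLIES 1))) -> 1
  row 5 [00101]: (((0 OR 0) AND (1 IMPLIES NOT 0)) OR (NOT 1 IMPLIES (0 IMPLIES 1))) -> 1
  row 6 [00110]: (((0 OR 0) AND (0 IMPLIES NOT 0)) OR (NOT 1 IMPLIES (0 IMPLIES 1))) -> 1
  row 7 [00111]: (((0 OR 0) AND (1 IMPLIES NOT 0)) OR (NOT 1 IMPLIES (0 IMPLIES 1))) -> 1
  row 8 [01000]: (((0 OR 0) AND (0 IMPLIES NOT 0)) OR (NOT 0 IMPLIES (0 IMPLIES 0))) -> 1
  row 9 [01001]: (((0 OR 0) AND (1 IMPLIES NOT 0)) OR (NOT 0 IMPLIES (0 IMPLIES 0))) -> 1
  row 10 [01010]: (((0 OR 0) AND (0 IMPLIES NOT 0)) OR (NOT 0 IMPLIES (0 IMPLIES 0))) -> 1
  row 11 [01011]: (((0 OR 0) AND (1 IMPLIES NOT 0)) OR (NOT 0 IMPLIES (0 IMPLIES 0))) -> 1
  row 12 [01100]: (((0 OR 0) AND (0 IMPLIES NOT 0)) OR (NOT 1 IMPLIES (0 IMPLIES 1))) -> 1
  row 13 [01101]: (((0 OR 0) AND (1 IMPLIES NOT 0)) OR (NOT 1 IMPLIES (0 IMPLIES 1))) -> 1
  row 14 [01110]: (((0 OR 0) AND (0 IMPLIES NOT 0)) OR (NOT 1 IMPLIES (0 IMPLIES 1))) -> 1
  row 15 [01111]: (((0 OR 0) AND (1 IMPLIES NOT 0)) OR (NOT 1 IMPLIES (0 IMPLIES 1))) -> 1
  row 16 [10000]: (((1 OR 1) AND (0 IMPLIES NOT 1)) OR (NOT 0 IMPLIES (1 IMPLIES 0))) -> 1
  row 17 [10001]: (((1 OR 1) AND (1 IMPLIES NOT 1)) OR (NOT 0 IMPLIES (1 IMPLIES 0))) -> 0
  row 18 [10010]: (((1 OR 1) AND (0 IMPLIES NOT 1)) OR (NOT 0 IMPLIES (1 IMPLIES 0))) -> 1
  row 19 [10011]: (((1 OR 1) AND (1 IMPLIES NOT 1)) OR (NOT 0 IMPLIES (1 IMPLIES 0))) -> 0
  row 20 [10100]: (((1 OR 1) AND (0 IMPLIES NOT 1)) OR (NOT 1 IMPLIES (1 IMPLIES 1))) -> 1
  row 21 [10101]: (((1 OR 1) AND (1 IMPLIES NOT 1)) OR (NOT 1 IMPLIES (1 IMPLIES 1))) -> 1
  row 22 [10110]: (((1 OR 1) AND (0 IMPLIES NOT 1)) OR (NOT 1 IMPLIES (1 IMPLIES 1))) -> 1
  row 23 [10111]: (((1 OR 1) AND (1 IMPLIES NOT 1)) OR (NOT 1 IMPLIES (1 IMPLIES 1))) -> 1
  row 24 [11000]: (((1 OR 1) AND (0 IMPLIES NOT 1)) OR (NOT 0 IMPLIES (1 IMPLIES 0))) -> 1
  row 25 [11001]: (((1 OR 1) AND (1 IMPLIES NOT 1)) OR (NOT 0 IMPLIES (1 IMPLIES 0))) -> 0
  row 26 [11010]: (((1 OR 1) AND (0 IMPLIES NOT 1)) OR (NOT 0 IMPLIES (1 IMPLIES 0))) -> 1
  row 27 [11011]: (((1 OR 1) AND (1 IMPLIES NOT 1)) OR (NOT 0 IMPLIES (1 IMPLIES 0))) -> 0
  row 28 [11100]: (((1 OR 1) AND (0 IMPLIES NOT 1)) OR (NOT 1 IMPLIES (1 IMPLIES 1))) -> 1
  row 29 [11101]: (((1 OR 1) AND (1 IMPLIES NOT 1)) OR (NOT 1 IMPLIES (1 IMPLIES 1))) -> 1
  row 30 [11110]: (((1 OR 1) AND (0 IMPLIES NOT 1)) OR (NOT 1 IMPLIES (1 IMPLIES 1))) -> 1
  row 31 [11111]: (((1 OR 1) AND (1 IMPLIES NOT 1)) OR (NOT 1 IMPLIES (1 IMPLIES 1))) -> 1
Full result column, 4 rows per line (a,b,c fixed per line; d,e runs 00..11 left to right):
  rows 0-3 [a,b,c=000]: 1111  = hex F
  rows 4-7 [a,b,c=001]: 1111  = hex F
  rows 8-11 [a,b,c=010]: 1111  = hex F
  rows 12-15 [a,b,c=011]: 1111  = hex F
  rows 16-19 [a,b,c=100]: 1010  = hex A
  rows 20-23 [a,b,c=101]: 1111  = hex F
  rows 24-27 [a,b,c=110]: 1010  = hex A
  rows 28-31 [a,b,c=111]: 1111  = hex F
Output column (row 0 .. row 31) = 11111111111111111010111110101111
Output column grouped in 4s = 1111 1111 1111 1111 1010 1111 1010 1111 = 0xFFFFAFAF
Convert to decimal digit by digit (value = value*16 + digit):
  F -> 15
  15*16 + 15 (F) = 255
  255*16 + 15 (F) = 4095
  4095*16 + 15 (F) = 65535
  65535*16 + 10 (A) = 1048570
  1048570*16 + 15 (F) = 16777135
  16777135*16 + 10 (A) = 268434170
  268434170*16 + 15 (F) = 4294946735
Decimal = 4294946735

4294946735


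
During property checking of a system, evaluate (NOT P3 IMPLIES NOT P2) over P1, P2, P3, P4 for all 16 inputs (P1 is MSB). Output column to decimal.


Formula: (NOT P3 IMPLIES NOT P2) over P1, P2, P3, P4 (16 rows)
Evaluate each row (bits = P1,P2,P3,P4, MSB first):
  row 0 [0000]: (NOT 0 IMPLIES NOT 0) -> 1
  row 1 [0001]: (NOT 0 IMPLIES NOT 0) -> 1
  row 2 [0010]: (NOT 1 IMPLIES NOT 0) -> 1
  row 3 [0011]: (NOT 1 IMPLIES NOT 0) -> 1
  row 4 [0100]: (NOT 0 IMPLIES NOT 1) -> 0
  row 5 [0101]: (NOT 0 IMPLIES NOT 1) -> 0
  row 6 [0110]: (NOT 1 IMPLIES NOT 1) -> 1
  row 7 [0111]: (NOT 1 IMPLIES NOT 1) -> 1
  row 8 [1000]: (NOT 0 IMPLIES NOT 0) -> 1
  row 9 [1001]: (NOT 0 IMPLIES NOT 0) -> 1
  row 10 [1010]: (NOT 1 IMPLIES NOT 0) -> 1
  row 11 [1011]: (NOT 1 IMPLIES NOT 0) -> 1
  row 12 [1100]: (NOT 0 IMPLIES NOT 1) -> 0
  row 13 [1101]: (NOT 0 IMPLIES NOT 1) -> 0
  row 14 [1110]: (NOT 1 IMPLIES NOT 1) -> 1
  row 15 [1111]: (NOT 1 IMPLIES NOT 1) -> 1
Full result column, 4 rows per line (P1,P2 fixed per line; P3,P4 runs 00..11 left to right):
  rows 0-3 [P1,P2=00]: 1111  = hex F
  rows 4-7 [P1,P2=01]: 0011  = hex 3
  rows 8-11 [P1,P2=10]: 1111  = hex F
  rows 12-15 [P1,P2=11]: 0011  = hex 3
Output column (row 0 .. row 15) = 1111001111110011
Output column grouped in 4s = 1111 0011 1111 0011 = 0xF3F3
Convert to decimal digit by digit (value = value*16 + digit):
  F -> 15
  15*16 + 3 = 243
  243*16 + 15 (F) = 3903
  3903*16 + 3 = 62451
Decimal = 62451

62451


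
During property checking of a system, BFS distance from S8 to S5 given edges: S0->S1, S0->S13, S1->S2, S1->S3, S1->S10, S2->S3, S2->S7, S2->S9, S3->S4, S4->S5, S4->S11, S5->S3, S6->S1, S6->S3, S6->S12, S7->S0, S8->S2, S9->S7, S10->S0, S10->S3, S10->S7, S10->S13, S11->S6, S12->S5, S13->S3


BFS layer-by-layer from S8:
  dist 0: {S8}
  dist 1: {S2}
  dist 2: {S3, S7, S9}
  dist 3: {S0, S4}
  dist 4: {S1, S5, S11, S13}
  -> S5 reached at distance 4
Shortest path length = 4

4


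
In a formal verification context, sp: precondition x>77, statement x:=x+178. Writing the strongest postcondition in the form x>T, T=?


Formula: sp(P, x:=E) = exists old_x. (x = E[old_x/x]) AND P[old_x/x] (old_x is the value of x before the assignment; eliminate old_x by solving x = E[old_x/x] for old_x)
Step 1: Precondition P: x>77, i.e. old_x > 77
Step 2: Assignment gives x = old_x + 178, so old_x = x - 178
Step 3: Substitute into P: x - 178 > 77
Step 4: Simplify: x > 77+178 = 255

255


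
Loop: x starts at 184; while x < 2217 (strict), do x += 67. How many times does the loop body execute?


Step 1: x goes from 184 toward 2217 by 67; the body runs while x<2217, so iterations = ceil((bound-start)/step)
Step 2: Distance=2033
Step 3: ceil(2033/67)=31

31


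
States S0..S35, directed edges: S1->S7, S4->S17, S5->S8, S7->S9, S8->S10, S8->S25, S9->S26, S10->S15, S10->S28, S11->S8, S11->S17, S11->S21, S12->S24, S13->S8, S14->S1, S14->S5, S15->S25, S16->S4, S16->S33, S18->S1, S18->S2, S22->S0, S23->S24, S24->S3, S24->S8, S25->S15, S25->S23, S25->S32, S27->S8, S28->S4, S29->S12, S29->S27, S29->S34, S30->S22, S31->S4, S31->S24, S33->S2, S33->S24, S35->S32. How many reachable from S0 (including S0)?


BFS from S0:
  layer 0: {S0}
Reachable set: {S0}
Count = 1

1


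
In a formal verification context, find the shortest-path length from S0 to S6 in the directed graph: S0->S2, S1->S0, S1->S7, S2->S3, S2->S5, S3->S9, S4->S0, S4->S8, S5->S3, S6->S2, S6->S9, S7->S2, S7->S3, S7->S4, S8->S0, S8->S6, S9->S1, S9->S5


BFS layer-by-layer from S0:
  dist 0: {S0}
  dist 1: {S2}
  dist 2: {S3, S5}
  dist 3: {S9}
  dist 4: {S1}
  dist 5: {S7}
  dist 6: {S4}
  dist 7: {S8}
  dist 8: {S6}
  -> S6 reached at distance 8
Shortest path length = 8

8


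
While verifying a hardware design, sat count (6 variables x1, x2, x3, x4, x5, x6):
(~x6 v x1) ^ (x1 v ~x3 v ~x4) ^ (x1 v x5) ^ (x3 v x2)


CNF with 4 clauses over 6 vars (64 assignments).
An assignment satisfies CNF iff every clause has >=1 true literal.
Check each row (bits = x1,x2,x3,x4,x5,x6; clause T/F shown):
  row 0 [000000]: clauses=TTFF -> 0
  row 1 [000001]: clauses=FTFF -> 0
  row 2 [000010]: clauses=TTTF -> 0
  row 3 [000011]: clauses=FTTF -> 0
  row 4 [000100]: clauses=TTFF -> 0
  (every remaining row is evaluated the same way; all 64 results are listed next)
Full result column, 8 rows per line (x1,x2,x3 fixed per line; x4,x5,x6 runs 000..111 left to right):
  rows 0-7 [x1,x2,x3=000]: 00000000  (ones: 0)
  rows 8-15 [x1,x2,x3=001]: 00100000  (ones: 1)
  rows 16-23 [x1,x2,x3=010]: 00100010  (ones: 2)
  rows 24-31 [x1,x2,x3=011]: 00100000  (ones: 1)
  rows 32-39 [x1,x2,x3=100]: 00000000  (ones: 0)
  rows 40-47 [x1,x2,x3=101]: 11111111  (ones: 8)
  rows 48-55 [x1,x2,x3=110]: 11111111  (ones: 8)
  rows 56-63 [x1,x2,x3=111]: 11111111  (ones: 8)
Satisfying assignments = 0+1+2+1+0+8+8+8 = 28

28


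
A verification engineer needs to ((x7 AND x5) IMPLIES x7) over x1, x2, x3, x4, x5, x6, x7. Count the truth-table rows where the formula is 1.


Formula: ((x7 AND x5) IMPLIES x7) over 7 vars (128 rows)
Evaluate each row (x1, x2, x3, x4, x5, x6, x7 as bits, MSB first):
  row 0 [0000000]: ((0 AND 0) IMPLIES 0) -> 1
  row 1 [0000001]: ((1 AND 0) IMPLIES 1) -> 1
  row 2 [0000010]: ((0 AND 0) IMPLIES 0) -> 1
  row 3 [0000011]: ((1 AND 0) IMPLIES 1) -> 1
  row 4 [0000100]: ((0 AND 1) IMPLIES 0) -> 1
  (every remaining row is evaluated the same way; all 128 results are listed next)
Full result column, 8 rows per line (x1,x2,x3,x4 fixed per line; x5,x6,x7 runs 000..111 left to right):
  rows 0-7 [x1,x2,x3,x4=0000]: 11111111  (ones: 8)
  rows 8-15 [x1,x2,x3,x4=0001]: 11111111  (ones: 8)
  rows 16-23 [x1,x2,x3,x4=0010]: 11111111  (ones: 8)
  rows 24-31 [x1,x2,x3,x4=0011]: 11111111  (ones: 8)
  rows 32-39 [x1,x2,x3,x4=0100]: 11111111  (ones: 8)
  rows 40-47 [x1,x2,x3,x4=0101]: 11111111  (ones: 8)
  rows 48-55 [x1,x2,x3,x4=0110]: 11111111  (ones: 8)
  rows 56-63 [x1,x2,x3,x4=0111]: 11111111  (ones: 8)
  rows 64-71 [x1,x2,x3,x4=1000]: 11111111  (ones: 8)
  rows 72-79 [x1,x2,x3,x4=1001]: 11111111  (ones: 8)
  rows 80-87 [x1,x2,x3,x4=1010]: 11111111  (ones: 8)
  rows 88-95 [x1,x2,x3,x4=1011]: 11111111  (ones: 8)
  rows 96-103 [x1,x2,x3,x4=1100]: 11111111  (ones: 8)
  rows 104-111 [x1,x2,x3,x4=1101]: 11111111  (ones: 8)
  rows 112-119 [x1,x2,x3,x4=1110]: 11111111  (ones: 8)
  rows 120-127 [x1,x2,x3,x4=1111]: 11111111  (ones: 8)
Count of 1-rows = 8+8+8+8+8+8+8+8+8+8+8+8+8+8+8+8 = 128

128


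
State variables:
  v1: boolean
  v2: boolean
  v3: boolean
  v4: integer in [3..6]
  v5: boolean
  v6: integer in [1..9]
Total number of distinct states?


State space = product of domain sizes of all variables.
Domain sizes:
  v1 (boolean): 2
  v2 (boolean): 2
  v3 (boolean): 2
  v4 (integer in [3..6]): 4
  v5 (boolean): 2
  v6 (integer in [1..9]): 9
Product = 2 * 2 * 2 * 4 * 2 * 9 = 576

576


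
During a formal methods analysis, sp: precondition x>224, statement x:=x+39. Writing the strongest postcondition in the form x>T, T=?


Formula: sp(P, x:=E) = exists old_x. (x = E[old_x/x]) AND P[old_x/x] (old_x is the value of x before the assignment; eliminate old_x by solving x = E[old_x/x] for old_x)
Step 1: Precondition P: x>224, i.e. old_x > 224
Step 2: Assignment gives x = old_x + 39, so old_x = x - 39
Step 3: Substitute into P: x - 39 > 224
Step 4: Simplify: x > 224+39 = 263

263


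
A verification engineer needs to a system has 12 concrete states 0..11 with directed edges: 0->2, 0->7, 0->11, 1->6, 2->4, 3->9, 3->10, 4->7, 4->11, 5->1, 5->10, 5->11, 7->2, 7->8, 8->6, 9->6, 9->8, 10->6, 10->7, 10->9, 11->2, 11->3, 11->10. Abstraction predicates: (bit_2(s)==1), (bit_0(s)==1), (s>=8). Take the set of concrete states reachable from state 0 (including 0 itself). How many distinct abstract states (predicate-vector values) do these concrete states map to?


BFS from 0:
Concrete reachable: {0, 2, 3, 4, 6, 7, 8, 9, 10, 11}
Abstract via predicates (bit_2(s)==1), (bit_0(s)==1), (s>=8):
  (0,0,0) <- {0, 2}
  (0,0,1) <- {8, 10}
  (0,1,0) <- {3}
  (0,1,1) <- {9, 11}
  (1,0,0) <- {4, 6}
  (1,1,0) <- {7}
Distinct abstract states = 6

6


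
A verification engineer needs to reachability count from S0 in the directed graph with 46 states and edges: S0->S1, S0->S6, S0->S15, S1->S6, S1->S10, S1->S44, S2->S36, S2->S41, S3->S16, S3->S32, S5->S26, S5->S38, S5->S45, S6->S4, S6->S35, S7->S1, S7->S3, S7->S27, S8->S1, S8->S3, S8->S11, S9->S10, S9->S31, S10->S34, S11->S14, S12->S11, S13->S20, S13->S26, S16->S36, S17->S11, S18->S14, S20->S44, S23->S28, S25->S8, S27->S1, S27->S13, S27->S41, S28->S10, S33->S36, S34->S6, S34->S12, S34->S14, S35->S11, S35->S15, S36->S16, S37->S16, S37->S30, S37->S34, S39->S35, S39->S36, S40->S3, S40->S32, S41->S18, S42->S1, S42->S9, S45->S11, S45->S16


BFS from S0:
  layer 0: {S0}
  layer 1: {S1, S6, S15}
  layer 2: {S4, S10, S35, S44}
  layer 3: {S11, S34}
  layer 4: {S12, S14}
Reachable set: {S0, S1, S4, S6, S10, S11, S12, S14, S15, S34, S35, S44}
Count = 12

12


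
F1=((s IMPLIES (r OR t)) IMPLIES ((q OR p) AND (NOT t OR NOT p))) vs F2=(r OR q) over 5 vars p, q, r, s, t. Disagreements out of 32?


F1 = ((s IMPLIES (r OR t)) IMPLIES ((q OR p) AND (NOT t OR NOT p)))
F2 = (r OR q)
Evaluate both on each of 32 rows (bits = p,q,r,s,t):
  row 0 [00000]: F1=0 F2=0 -> 0
  row 1 [00001]: F1=0 F2=0 -> 0
  row 2 [00010]: F1=1 F2=0 (differ) -> 1
  row 3 [00011]: F1=0 F2=0 -> 0
  row 4 [00100]: F1=0 F2=1 (differ) -> 1
  row 5 [00101]: F1=0 F2=1 (differ) -> 1
  row 6 [00110]: F1=0 F2=1 (differ) -> 1
  row 7 [00111]: F1=0 F2=1 (differ) -> 1
  row 8 [01000]: F1=1 F2=1 -> 0
  row 9 [01001]: F1=1 F2=1 -> 0
  row 10 [01010]: F1=1 F2=1 -> 0
  row 11 [01011]: F1=1 F2=1 -> 0
  row 12 [01100]: F1=1 F2=1 -> 0
  row 13 [01101]: F1=1 F2=1 -> 0
  row 14 [01110]: F1=1 F2=1 -> 0
  row 15 [01111]: F1=1 F2=1 -> 0
  row 16 [10000]: F1=1 F2=0 (differ) -> 1
  row 17 [10001]: F1=0 F2=0 -> 0
  row 18 [10010]: F1=1 F2=0 (differ) -> 1
  row 19 [10011]: F1=0 F2=0 -> 0
  row 20 [10100]: F1=1 F2=1 -> 0
  row 21 [10101]: F1=0 F2=1 (differ) -> 1
  row 22 [10110]: F1=1 F2=1 -> 0
  row 23 [10111]: F1=0 F2=1 (differ) -> 1
  row 24 [11000]: F1=1 F2=1 -> 0
  row 25 [11001]: F1=0 F2=1 (differ) -> 1
  row 26 [11010]: F1=1 F2=1 -> 0
  row 27 [11011]: F1=0 F2=1 (differ) -> 1
  row 28 [11100]: F1=1 F2=1 -> 0
  row 29 [11101]: F1=0 F2=1 (differ) -> 1
  row 30 [11110]: F1=1 F2=1 -> 0
  row 31 [11111]: F1=0 F2=1 (differ) -> 1
Full result column, 8 rows per line (p,q fixed per line; r,s,t runs 000..111 left to right):
  rows 0-7 [p,q=00]: 00101111  (ones: 5)
  rows 8-15 [p,q=01]: 00000000  (ones: 0)
  rows 16-23 [p,q=10]: 10100101  (ones: 4)
  rows 24-31 [p,q=11]: 01010101  (ones: 4)
Disagreements = 5+0+4+4 = 13

13


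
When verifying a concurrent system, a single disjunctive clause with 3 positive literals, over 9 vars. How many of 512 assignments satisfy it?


Step 1: Total=2^9=512
Step 2: Unsat when all 3 false: 2^6=64
Step 3: Sat=512-64=448

448


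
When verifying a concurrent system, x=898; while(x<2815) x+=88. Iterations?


Step 1: x goes from 898 toward 2815 by 88; the body runs while x<2815, so iterations = ceil((bound-start)/step)
Step 2: Distance=1917
Step 3: ceil(1917/88)=22

22


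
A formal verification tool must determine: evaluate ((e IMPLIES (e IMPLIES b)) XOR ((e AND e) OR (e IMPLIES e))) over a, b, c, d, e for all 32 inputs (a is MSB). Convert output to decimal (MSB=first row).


Formula: ((e IMPLIES (e IMPLIES b)) XOR ((e AND e) OR (e IMPLIES e))) over a, b, c, d, e (32 rows)
Evaluate each row (bits = a,b,c,d,e, MSB first):
  row 0 [00000]: ((0 IMPLIES (0 IMPLIES 0)) XOR ((0 AND 0) OR (0 IMPLIES 0))) -> 0
  row 1 [00001]: ((1 IMPLIES (1 IMPLIES 0)) XOR ((1 AND 1) OR (1 IMPLIES 1))) -> 1
  row 2 [00010]: ((0 IMPLIES (0 IMPLIES 0)) XOR ((0 AND 0) OR (0 IMPLIES 0))) -> 0
  row 3 [00011]: ((1 IMPLIES (1 IMPLIES 0)) XOR ((1 AND 1) OR (1 IMPLIES 1))) -> 1
  row 4 [00100]: ((0 IMPLIES (0 IMPLIES 0)) XOR ((0 AND 0) OR (0 IMPLIES 0))) -> 0
  row 5 [00101]: ((1 IMPLIES (1 IMPLIES 0)) XOR ((1 AND 1) OR (1 IMPLIES 1))) -> 1
  row 6 [00110]: ((0 IMPLIES (0 IMPLIES 0)) XOR ((0 AND 0) OR (0 IMPLIES 0))) -> 0
  row 7 [00111]: ((1 IMPLIES (1 IMPLIES 0)) XOR ((1 AND 1) OR (1 IMPLIES 1))) -> 1
  row 8 [01000]: ((0 IMPLIES (0 IMPLIES 1)) XOR ((0 AND 0) OR (0 IMPLIES 0))) -> 0
  row 9 [01001]: ((1 IMPLIES (1 IMPLIES 1)) XOR ((1 AND 1) OR (1 IMPLIES 1))) -> 0
  row 10 [01010]: ((0 IMPLIES (0 IMPLIES 1)) XOR ((0 AND 0) OR (0 IMPLIES 0))) -> 0
  row 11 [01011]: ((1 IMPLIES (1 IMPLIES 1)) XOR ((1 AND 1) OR (1 IMPLIES 1))) -> 0
  row 12 [01100]: ((0 IMPLIES (0 IMPLIES 1)) XOR ((0 AND 0) OR (0 IMPLIES 0))) -> 0
  row 13 [01101]: ((1 IMPLIES (1 IMPLIES 1)) XOR ((1 AND 1) OR (1 IMPLIES 1))) -> 0
  row 14 [01110]: ((0 IMPLIES (0 IMPLIES 1)) XOR ((0 AND 0) OR (0 IMPLIES 0))) -> 0
  row 15 [01111]: ((1 IMPLIES (1 IMPLIES 1)) XOR ((1 AND 1) OR (1 IMPLIES 1))) -> 0
  row 16 [10000]: ((0 IMPLIES (0 IMPLIES 0)) XOR ((0 AND 0) OR (0 IMPLIES 0))) -> 0
  row 17 [10001]: ((1 IMPLIES (1 IMPLIES 0)) XOR ((1 AND 1) OR (1 IMPLIES 1))) -> 1
  row 18 [10010]: ((0 IMPLIES (0 IMPLIES 0)) XOR ((0 AND 0) OR (0 IMPLIES 0))) -> 0
  row 19 [10011]: ((1 IMPLIES (1 IMPLIES 0)) XOR ((1 AND 1) OR (1 IMPLIES 1))) -> 1
  row 20 [10100]: ((0 IMPLIES (0 IMPLIES 0)) XOR ((0 AND 0) OR (0 IMPLIES 0))) -> 0
  row 21 [10101]: ((1 IMPLIES (1 IMPLIES 0)) XOR ((1 AND 1) OR (1 IMPLIES 1))) -> 1
  row 22 [10110]: ((0 IMPLIES (0 IMPLIES 0)) XOR ((0 AND 0) OR (0 IMPLIES 0))) -> 0
  row 23 [10111]: ((1 IMPLIES (1 IMPLIES 0)) XOR ((1 AND 1) OR (1 IMPLIES 1))) -> 1
  row 24 [11000]: ((0 IMPLIES (0 IMPLIES 1)) XOR ((0 AND 0) OR (0 IMPLIES 0))) -> 0
  row 25 [11001]: ((1 IMPLIES (1 IMPLIES 1)) XOR ((1 AND 1) OR (1 IMPLIES 1))) -> 0
  row 26 [11010]: ((0 IMPLIES (0 IMPLIES 1)) XOR ((0 AND 0) OR (0 IMPLIES 0))) -> 0
  row 27 [11011]: ((1 IMPLIES (1 IMPLIES 1)) XOR ((1 AND 1) OR (1 IMPLIES 1))) -> 0
  row 28 [11100]: ((0 IMPLIES (0 IMPLIES 1)) XOR ((0 AND 0) OR (0 IMPLIES 0))) -> 0
  row 29 [11101]: ((1 IMPLIES (1 IMPLIES 1)) XOR ((1 AND 1) OR (1 IMPLIES 1))) -> 0
  row 30 [11110]: ((0 IMPLIES (0 IMPLIES 1)) XOR ((0 AND 0) OR (0 IMPLIES 0))) -> 0
  row 31 [11111]: ((1 IMPLIES (1 IMPLIES 1)) XOR ((1 AND 1) OR (1 IMPLIES 1))) -> 0
Full result column, 4 rows per line (a,b,c fixed per line; d,e runs 00..11 left to right):
  rows 0-3 [a,b,c=000]: 0101  = hex 5
  rows 4-7 [a,b,c=001]: 0101  = hex 5
  rows 8-11 [a,b,c=010]: 0000  = hex 0
  rows 12-15 [a,b,c=011]: 0000  = hex 0
  rows 16-19 [a,b,c=100]: 0101  = hex 5
  rows 20-23 [a,b,c=101]: 0101  = hex 5
  rows 24-27 [a,b,c=110]: 0000  = hex 0
  rows 28-31 [a,b,c=111]: 0000  = hex 0
Output column (row 0 .. row 31) = 01010101000000000101010100000000
Output column grouped in 4s = 0101 0101 0000 0000 0101 0101 0000 0000 = 0x55005500
Convert to decimal digit by digit (value = value*16 + digit):
  5 -> 5
  5*16 + 5 = 85
  85*16 + 0 = 1360
  1360*16 + 0 = 21760
  21760*16 + 5 = 348165
  348165*16 + 5 = 5570645
  5570645*16 + 0 = 89130320
  89130320*16 + 0 = 1426085120
Decimal = 1426085120

1426085120


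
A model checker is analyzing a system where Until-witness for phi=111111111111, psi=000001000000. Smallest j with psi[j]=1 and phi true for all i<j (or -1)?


(phi U psi) at 0: need smallest j with psi[j]=1 and phi[i]=1 for all i in [0,j).
Scan from step 0:
  step 0: phi=1, psi=0 -> continue
  step 1: phi=1, psi=0 -> continue
  step 2: phi=1, psi=0 -> continue
  step 3: phi=1, psi=0 -> continue
  step 5: psi=1 and phi held for [0,5) -> witness found
Witness step = 5

5


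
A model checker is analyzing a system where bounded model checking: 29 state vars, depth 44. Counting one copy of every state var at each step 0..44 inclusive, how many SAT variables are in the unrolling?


BMC unrolls to depth k, creating one copy of each state var for steps 0..k.
Step count = 44 + 1 = 45 (steps 0 through 44)
Vars per step = 29
Total = 29 * 45 = 1305

1305


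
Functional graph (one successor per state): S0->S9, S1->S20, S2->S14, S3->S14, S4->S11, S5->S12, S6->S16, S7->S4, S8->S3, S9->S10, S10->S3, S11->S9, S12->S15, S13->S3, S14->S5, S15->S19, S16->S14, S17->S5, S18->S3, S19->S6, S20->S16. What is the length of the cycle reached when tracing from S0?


Trace from S0 until a state repeats:
  S0 -> S9 -> S10 -> S3 -> S14 -> S5 -> S12 -> S15 -> S19 -> S6 -> S16 -> S14
S14 first seen at step 4, revisited at step 11.
Cycle length = 11 - 4 = 7

7


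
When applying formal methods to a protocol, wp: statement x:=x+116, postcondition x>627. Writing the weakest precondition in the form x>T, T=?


Formula: wp(x:=E, P) = P[E/x] (substitute E for x in postcondition)
Step 1: Postcondition: x>627
Step 2: Substitute x+116 for x: x+116>627
Step 3: Solve for x: x > 627-116 = 511

511


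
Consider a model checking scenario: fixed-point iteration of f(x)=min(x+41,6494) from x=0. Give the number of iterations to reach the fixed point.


Step 1: x=0, cap=6494, increment=41
Step 2: x grows by 41 each step until capped at 6494; fixed point is x=6494
Step 3: iterations = ceil(6494/41) = 159

159


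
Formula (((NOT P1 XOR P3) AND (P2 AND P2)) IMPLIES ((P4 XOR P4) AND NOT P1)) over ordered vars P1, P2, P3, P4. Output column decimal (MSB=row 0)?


Formula: (((NOT P1 XOR P3) AND (P2 AND P2)) IMPLIES ((P4 XOR P4) AND NOT P1)) over P1, P2, P3, P4 (16 rows)
Evaluate each row (bits = P1,P2,P3,P4, MSB first):
  row 0 [0000]: (((NOT 0 XOR 0) AND (0 AND 0)) IMPLIES ((0 XOR 0) AND NOT 0)) -> 1
  row 1 [0001]: (((NOT 0 XOR 0) AND (0 AND 0)) IMPLIES ((1 XOR 1) AND NOT 0)) -> 1
  row 2 [0010]: (((NOT 0 XOR 1) AND (0 AND 0)) IMPLIES ((0 XOR 0) AND NOT 0)) -> 1
  row 3 [0011]: (((NOT 0 XOR 1) AND (0 AND 0)) IMPLIES ((1 XOR 1) AND NOT 0)) -> 1
  row 4 [0100]: (((NOT 0 XOR 0) AND (1 AND 1)) IMPLIES ((0 XOR 0) AND NOT 0)) -> 0
  row 5 [0101]: (((NOT 0 XOR 0) AND (1 AND 1)) IMPLIES ((1 XOR 1) AND NOT 0)) -> 0
  row 6 [0110]: (((NOT 0 XOR 1) AND (1 AND 1)) IMPLIES ((0 XOR 0) AND NOT 0)) -> 1
  row 7 [0111]: (((NOT 0 XOR 1) AND (1 AND 1)) IMPLIES ((1 XOR 1) AND NOT 0)) -> 1
  row 8 [1000]: (((NOT 1 XOR 0) AND (0 AND 0)) IMPLIES ((0 XOR 0) AND NOT 1)) -> 1
  row 9 [1001]: (((NOT 1 XOR 0) AND (0 AND 0)) IMPLIES ((1 XOR 1) AND NOT 1)) -> 1
  row 10 [1010]: (((NOT 1 XOR 1) AND (0 AND 0)) IMPLIES ((0 XOR 0) AND NOT 1)) -> 1
  row 11 [1011]: (((NOT 1 XOR 1) AND (0 AND 0)) IMPLIES ((1 XOR 1) AND NOT 1)) -> 1
  row 12 [1100]: (((NOT 1 XOR 0) AND (1 AND 1)) IMPLIES ((0 XOR 0) AND NOT 1)) -> 1
  row 13 [1101]: (((NOT 1 XOR 0) AND (1 AND 1)) IMPLIES ((1 XOR 1) AND NOT 1)) -> 1
  row 14 [1110]: (((NOT 1 XOR 1) AND (1 AND 1)) IMPLIES ((0 XOR 0) AND NOT 1)) -> 0
  row 15 [1111]: (((NOT 1 XOR 1) AND (1 AND 1)) IMPLIES ((1 XOR 1) AND NOT 1)) -> 0
Full result column, 4 rows per line (P1,P2 fixed per line; P3,P4 runs 00..11 left to right):
  rows 0-3 [P1,P2=00]: 1111  = hex F
  rows 4-7 [P1,P2=01]: 0011  = hex 3
  rows 8-11 [P1,P2=10]: 1111  = hex F
  rows 12-15 [P1,P2=11]: 1100  = hex C
Output column (row 0 .. row 15) = 1111001111111100
Output column grouped in 4s = 1111 0011 1111 1100 = 0xF3FC
Convert to decimal digit by digit (value = value*16 + digit):
  F -> 15
  15*16 + 3 = 243
  243*16 + 15 (F) = 3903
  3903*16 + 12 (C) = 62460
Decimal = 62460

62460


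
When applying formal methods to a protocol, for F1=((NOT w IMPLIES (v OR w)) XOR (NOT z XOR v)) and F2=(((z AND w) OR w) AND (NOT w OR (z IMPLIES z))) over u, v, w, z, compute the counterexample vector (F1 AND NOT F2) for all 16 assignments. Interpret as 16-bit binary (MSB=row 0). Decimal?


F1 = ((NOT w IMPLIES (v OR w)) XOR (NOT z XOR v))
F2 = (((z AND w) OR w) AND (NOT w OR (z IMPLIES z)))
Counterexample to F1=>F2 is where F1=1 and F2=0.
Evaluate each row (bits = u,v,w,z, MSB first):
  row 0 [0000]: F1=1 F2=0 -> F1&~F2 -> 1
  row 1 [0001]: F1=0 F2=0 -> F1&~F2 -> 0
  row 2 [0010]: F1=0 F2=1 -> F1&~F2 -> 0
  row 3 [0011]: F1=1 F2=1 -> F1&~F2 -> 0
  row 4 [0100]: F1=1 F2=0 -> F1&~F2 -> 1
  row 5 [0101]: F1=0 F2=0 -> F1&~F2 -> 0
  row 6 [0110]: F1=1 F2=1 -> F1&~F2 -> 0
  row 7 [0111]: F1=0 F2=1 -> F1&~F2 -> 0
  row 8 [1000]: F1=1 F2=0 -> F1&~F2 -> 1
  row 9 [1001]: F1=0 F2=0 -> F1&~F2 -> 0
  row 10 [1010]: F1=0 F2=1 -> F1&~F2 -> 0
  row 11 [1011]: F1=1 F2=1 -> F1&~F2 -> 0
  row 12 [1100]: F1=1 F2=0 -> F1&~F2 -> 1
  row 13 [1101]: F1=0 F2=0 -> F1&~F2 -> 0
  row 14 [1110]: F1=1 F2=1 -> F1&~F2 -> 0
  row 15 [1111]: F1=0 F2=1 -> F1&~F2 -> 0
Full result column, 4 rows per line (u,v fixed per line; w,z runs 00..11 left to right):
  rows 0-3 [u,v=00]: 1000  = hex 8
  rows 4-7 [u,v=01]: 1000  = hex 8
  rows 8-11 [u,v=10]: 1000  = hex 8
  rows 12-15 [u,v=11]: 1000  = hex 8
Counterexample vector (row 0 .. row 15) = 1000100010001000
Output column grouped in 4s = 1000 1000 1000 1000 = 0x8888
Convert to decimal digit by digit (value = value*16 + digit):
  8 -> 8
  8*16 + 8 = 136
  136*16 + 8 = 2184
  2184*16 + 8 = 34952
Decimal = 34952

34952


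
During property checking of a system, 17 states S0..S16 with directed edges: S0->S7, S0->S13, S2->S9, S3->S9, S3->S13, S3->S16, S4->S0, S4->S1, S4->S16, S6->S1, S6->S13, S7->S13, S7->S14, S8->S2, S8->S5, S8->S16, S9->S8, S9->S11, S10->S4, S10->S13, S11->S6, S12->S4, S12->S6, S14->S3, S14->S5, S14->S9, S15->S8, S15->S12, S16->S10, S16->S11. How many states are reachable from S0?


BFS from S0:
  layer 0: {S0}
  layer 1: {S7, S13}
  layer 2: {S14}
  layer 3: {S3, S5, S9}
  layer 4: {S8, S11, S16}
  layer 5: {S2, S6, S10}
  layer 6: {S1, S4}
Reachable set: {S0, S1, S2, S3, S4, S5, S6, S7, S8, S9, S10, S11, S13, S14, S16}
Count = 15

15


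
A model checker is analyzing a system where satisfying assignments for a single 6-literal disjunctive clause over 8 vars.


Step 1: Total=2^8=256
Step 2: Unsat when all 6 false: 2^2=4
Step 3: Sat=256-4=252

252


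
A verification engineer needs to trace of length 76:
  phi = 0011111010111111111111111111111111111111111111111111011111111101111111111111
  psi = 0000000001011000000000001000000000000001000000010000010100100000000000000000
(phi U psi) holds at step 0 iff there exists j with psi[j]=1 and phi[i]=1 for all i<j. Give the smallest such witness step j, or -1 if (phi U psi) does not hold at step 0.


(phi U psi) at 0: need smallest j with psi[j]=1 and phi[i]=1 for all i in [0,j).
Scan from step 0:
  step 0: phi=0 -> phi-prefix broken from here
  step 9: psi=1 but phi already failed -> not a witness
  step 11: psi=1 but phi already failed -> not a witness
  step 12: psi=1 but phi already failed -> not a witness
  step 24: psi=1 but phi already failed -> not a witness
  step 39: psi=1 but phi already failed -> not a witness
  step 47: psi=1 but phi already failed -> not a witness
  step 53: psi=1 but phi already failed -> not a witness
  step 55: psi=1 but phi already failed -> not a witness
  step 58: psi=1 but phi already failed -> not a witness
  end of trace: no witness -> -1
Witness step = -1

-1


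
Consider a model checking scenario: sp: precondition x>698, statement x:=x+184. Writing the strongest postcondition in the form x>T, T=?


Formula: sp(P, x:=E) = exists old_x. (x = E[old_x/x]) AND P[old_x/x] (old_x is the value of x before the assignment; eliminate old_x by solving x = E[old_x/x] for old_x)
Step 1: Precondition P: x>698, i.e. old_x > 698
Step 2: Assignment gives x = old_x + 184, so old_x = x - 184
Step 3: Substitute into P: x - 184 > 698
Step 4: Simplify: x > 698+184 = 882

882


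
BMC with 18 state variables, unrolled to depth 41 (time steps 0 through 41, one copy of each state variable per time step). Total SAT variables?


BMC unrolls to depth k, creating one copy of each state var for steps 0..k.
Step count = 41 + 1 = 42 (steps 0 through 41)
Vars per step = 18
Total = 18 * 42 = 756

756


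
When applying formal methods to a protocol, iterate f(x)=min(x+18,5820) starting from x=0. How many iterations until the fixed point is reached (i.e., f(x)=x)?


Step 1: x=0, cap=5820, increment=18
Step 2: x grows by 18 each step until capped at 5820; fixed point is x=5820
Step 3: iterations = ceil(5820/18) = 324

324


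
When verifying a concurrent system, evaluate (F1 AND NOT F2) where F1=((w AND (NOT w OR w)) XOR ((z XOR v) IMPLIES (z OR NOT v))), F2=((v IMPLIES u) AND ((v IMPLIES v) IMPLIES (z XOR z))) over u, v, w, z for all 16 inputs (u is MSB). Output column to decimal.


F1 = ((w AND (NOT w OR w)) XOR ((z XOR v) IMPLIES (z OR NOT v)))
F2 = ((v IMPLIES u) AND ((v IMPLIES v) IMPLIES (z XOR z)))
Counterexample to F1=>F2 is where F1=1 and F2=0.
Evaluate each row (bits = u,v,w,z, MSB first):
  row 0 [0000]: F1=1 F2=0 -> F1&~F2 -> 1
  row 1 [0001]: F1=1 F2=0 -> F1&~F2 -> 1
  row 2 [0010]: F1=0 F2=0 -> F1&~F2 -> 0
  row 3 [0011]: F1=0 F2=0 -> F1&~F2 -> 0
  row 4 [0100]: F1=0 F2=0 -> F1&~F2 -> 0
  row 5 [0101]: F1=1 F2=0 -> F1&~F2 -> 1
  row 6 [0110]: F1=1 F2=0 -> F1&~F2 -> 1
  row 7 [0111]: F1=0 F2=0 -> F1&~F2 -> 0
  row 8 [1000]: F1=1 F2=0 -> F1&~F2 -> 1
  row 9 [1001]: F1=1 F2=0 -> F1&~F2 -> 1
  row 10 [1010]: F1=0 F2=0 -> F1&~F2 -> 0
  row 11 [1011]: F1=0 F2=0 -> F1&~F2 -> 0
  row 12 [1100]: F1=0 F2=0 -> F1&~F2 -> 0
  row 13 [1101]: F1=1 F2=0 -> F1&~F2 -> 1
  row 14 [1110]: F1=1 F2=0 -> F1&~F2 -> 1
  row 15 [1111]: F1=0 F2=0 -> F1&~F2 -> 0
Full result column, 4 rows per line (u,v fixed per line; w,z runs 00..11 left to right):
  rows 0-3 [u,v=00]: 1100  = hex C
  rows 4-7 [u,v=01]: 0110  = hex 6
  rows 8-11 [u,v=10]: 1100  = hex C
  rows 12-15 [u,v=11]: 0110  = hex 6
Counterexample vector (row 0 .. row 15) = 1100011011000110
Output column grouped in 4s = 1100 0110 1100 0110 = 0xC6C6
Convert to decimal digit by digit (value = value*16 + digit):
  C -> 12
  12*16 + 6 = 198
  198*16 + 12 (C) = 3180
  3180*16 + 6 = 50886
Decimal = 50886

50886


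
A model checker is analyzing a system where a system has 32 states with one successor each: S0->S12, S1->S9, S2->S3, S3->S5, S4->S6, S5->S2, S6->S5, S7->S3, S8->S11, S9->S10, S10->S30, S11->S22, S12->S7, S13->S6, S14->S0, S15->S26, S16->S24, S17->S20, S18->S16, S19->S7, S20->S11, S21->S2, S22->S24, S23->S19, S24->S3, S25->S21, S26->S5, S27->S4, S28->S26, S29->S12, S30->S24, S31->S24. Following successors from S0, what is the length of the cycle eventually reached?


Trace from S0 until a state repeats:
  S0 -> S12 -> S7 -> S3 -> S5 -> S2 -> S3
S3 first seen at step 3, revisited at step 6.
Cycle length = 6 - 3 = 3

3


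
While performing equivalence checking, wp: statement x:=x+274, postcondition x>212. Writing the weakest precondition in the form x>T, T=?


Formula: wp(x:=E, P) = P[E/x] (substitute E for x in postcondition)
Step 1: Postcondition: x>212
Step 2: Substitute x+274 for x: x+274>212
Step 3: Solve for x: x > 212-274 = -62

-62


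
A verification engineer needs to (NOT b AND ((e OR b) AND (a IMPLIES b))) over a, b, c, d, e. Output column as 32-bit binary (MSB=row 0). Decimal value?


Formula: (NOT b AND ((e OR b) AND (a IMPLIES b))) over a, b, c, d, e (32 rows)
Evaluate each row (bits = a,b,c,d,e, MSB first):
  row 0 [00000]: (NOT 0 AND ((0 OR 0) AND (0 IMPLIES 0))) -> 0
  row 1 [00001]: (NOT 0 AND ((1 OR 0) AND (0 IMPLIES 0))) -> 1
  row 2 [00010]: (NOT 0 AND ((0 OR 0) AND (0 IMPLIES 0))) -> 0
  row 3 [00011]: (NOT 0 AND ((1 OR 0) AND (0 IMPLIES 0))) -> 1
  row 4 [00100]: (NOT 0 AND ((0 OR 0) AND (0 IMPLIES 0))) -> 0
  row 5 [00101]: (NOT 0 AND ((1 OR 0) AND (0 IMPLIES 0))) -> 1
  row 6 [00110]: (NOT 0 AND ((0 OR 0) AND (0 IMPLIES 0))) -> 0
  row 7 [00111]: (NOT 0 AND ((1 OR 0) AND (0 IMPLIES 0))) -> 1
  row 8 [01000]: (NOT 1 AND ((0 OR 1) AND (0 IMPLIES 1))) -> 0
  row 9 [01001]: (NOT 1 AND ((1 OR 1) AND (0 IMPLIES 1))) -> 0
  row 10 [01010]: (NOT 1 AND ((0 OR 1) AND (0 IMPLIES 1))) -> 0
  row 11 [01011]: (NOT 1 AND ((1 OR 1) AND (0 IMPLIES 1))) -> 0
  row 12 [01100]: (NOT 1 AND ((0 OR 1) AND (0 IMPLIES 1))) -> 0
  row 13 [01101]: (NOT 1 AND ((1 OR 1) AND (0 IMPLIES 1))) -> 0
  row 14 [01110]: (NOT 1 AND ((0 OR 1) AND (0 IMPLIES 1))) -> 0
  row 15 [01111]: (NOT 1 AND ((1 OR 1) AND (0 IMPLIES 1))) -> 0
  row 16 [10000]: (NOT 0 AND ((0 OR 0) AND (1 IMPLIES 0))) -> 0
  row 17 [10001]: (NOT 0 AND ((1 OR 0) AND (1 IMPLIES 0))) -> 0
  row 18 [10010]: (NOT 0 AND ((0 OR 0) AND (1 IMPLIES 0))) -> 0
  row 19 [10011]: (NOT 0 AND ((1 OR 0) AND (1 IMPLIES 0))) -> 0
  row 20 [10100]: (NOT 0 AND ((0 OR 0) AND (1 IMPLIES 0))) -> 0
  row 21 [10101]: (NOT 0 AND ((1 OR 0) AND (1 IMPLIES 0))) -> 0
  row 22 [10110]: (NOT 0 AND ((0 OR 0) AND (1 IMPLIES 0))) -> 0
  row 23 [10111]: (NOT 0 AND ((1 OR 0) AND (1 IMPLIES 0))) -> 0
  row 24 [11000]: (NOT 1 AND ((0 OR 1) AND (1 IMPLIES 1))) -> 0
  row 25 [11001]: (NOT 1 AND ((1 OR 1) AND (1 IMPLIES 1))) -> 0
  row 26 [11010]: (NOT 1 AND ((0 OR 1) AND (1 IMPLIES 1))) -> 0
  row 27 [11011]: (NOT 1 AND ((1 OR 1) AND (1 IMPLIES 1))) -> 0
  row 28 [11100]: (NOT 1 AND ((0 OR 1) AND (1 IMPLIES 1))) -> 0
  row 29 [11101]: (NOT 1 AND ((1 OR 1) AND (1 IMPLIES 1))) -> 0
  row 30 [11110]: (NOT 1 AND ((0 OR 1) AND (1 IMPLIES 1))) -> 0
  row 31 [11111]: (NOT 1 AND ((1 OR 1) AND (1 IMPLIES 1))) -> 0
Full result column, 4 rows per line (a,b,c fixed per line; d,e runs 00..11 left to right):
  rows 0-3 [a,b,c=000]: 0101  = hex 5
  rows 4-7 [a,b,c=001]: 0101  = hex 5
  rows 8-11 [a,b,c=010]: 0000  = hex 0
  rows 12-15 [a,b,c=011]: 0000  = hex 0
  rows 16-19 [a,b,c=100]: 0000  = hex 0
  rows 20-23 [a,b,c=101]: 0000  = hex 0
  rows 24-27 [a,b,c=110]: 0000  = hex 0
  rows 28-31 [a,b,c=111]: 0000  = hex 0
Output column (row 0 .. row 31) = 01010101000000000000000000000000
Output column grouped in 4s = 0101 0101 0000 0000 0000 0000 0000 0000 = 0x55000000
Convert to decimal digit by digit (value = value*16 + digit):
  5 -> 5
  5*16 + 5 = 85
  85*16 + 0 = 1360
  1360*16 + 0 = 21760
  21760*16 + 0 = 348160
  348160*16 + 0 = 5570560
  5570560*16 + 0 = 89128960
  89128960*16 + 0 = 1426063360
Decimal = 1426063360

1426063360


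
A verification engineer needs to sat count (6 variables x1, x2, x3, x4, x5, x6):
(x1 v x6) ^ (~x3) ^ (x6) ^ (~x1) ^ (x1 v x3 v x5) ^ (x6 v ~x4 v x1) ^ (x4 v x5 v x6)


CNF with 7 clauses over 6 vars (64 assignments).
An assignment satisfies CNF iff every clause has >=1 true literal.
Check each row (bits = x1,x2,x3,x4,x5,x6; clause T/F shown):
  row 0 [000000]: clauses=FTFTFTF -> 0
  row 1 [000001]: clauses=TTTTFTT -> 0
  row 2 [000010]: clauses=FTFTTTT -> 0
  row 3 [000011]: clauses=TTTTTTT -> 1
  row 4 [000100]: clauses=FTFTFFT -> 0
  (every remaining row is evaluated the same way; all 64 results are listed next)
Full result column, 8 rows per line (x1,x2,x3 fixed per line; x4,x5,x6 runs 000..111 left to right):
  rows 0-7 [x1,x2,x3=000]: 00010001  (ones: 2)
  rows 8-15 [x1,x2,x3=001]: 00000000  (ones: 0)
  rows 16-23 [x1,x2,x3=010]: 00010001  (ones: 2)
  rows 24-31 [x1,x2,x3=011]: 00000000  (ones: 0)
  rows 32-39 [x1,x2,x3=100]: 00000000  (ones: 0)
  rows 40-47 [x1,x2,x3=101]: 00000000  (ones: 0)
  rows 48-55 [x1,x2,x3=110]: 00000000  (ones: 0)
  rows 56-63 [x1,x2,x3=111]: 00000000  (ones: 0)
Satisfying assignments = 2+0+2+0+0+0+0+0 = 4

4


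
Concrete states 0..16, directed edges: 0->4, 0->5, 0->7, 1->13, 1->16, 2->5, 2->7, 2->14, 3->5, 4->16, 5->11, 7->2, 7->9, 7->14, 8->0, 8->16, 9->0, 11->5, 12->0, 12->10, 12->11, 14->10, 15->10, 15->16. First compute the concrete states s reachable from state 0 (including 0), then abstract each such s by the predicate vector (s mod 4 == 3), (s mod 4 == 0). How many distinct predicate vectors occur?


BFS from 0:
Concrete reachable: {0, 2, 4, 5, 7, 9, 10, 11, 14, 16}
Abstract via predicates (s mod 4 == 3), (s mod 4 == 0):
  (0,0) <- {2, 5, 9, 10, 14}
  (0,1) <- {0, 4, 16}
  (1,0) <- {7, 11}
Distinct abstract states = 3

3


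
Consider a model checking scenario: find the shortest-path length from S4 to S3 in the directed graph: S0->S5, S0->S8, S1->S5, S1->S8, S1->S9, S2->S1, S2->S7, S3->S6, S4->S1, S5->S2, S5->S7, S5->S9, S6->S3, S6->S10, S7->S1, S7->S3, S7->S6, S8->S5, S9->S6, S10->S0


BFS layer-by-layer from S4:
  dist 0: {S4}
  dist 1: {S1}
  dist 2: {S5, S8, S9}
  dist 3: {S2, S6, S7}
  dist 4: {S3, S10}
  -> S3 reached at distance 4
Shortest path length = 4

4


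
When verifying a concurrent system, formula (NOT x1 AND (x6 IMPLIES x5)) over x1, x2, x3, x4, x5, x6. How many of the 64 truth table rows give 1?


Formula: (NOT x1 AND (x6 IMPLIES x5)) over 6 vars (64 rows)
Evaluate each row (x1, x2, x3, x4, x5, x6 as bits, MSB first):
  row 0 [000000]: (NOT 0 AND (0 IMPLIES 0)) -> 1
  row 1 [000001]: (NOT 0 AND (1 IMPLIES 0)) -> 0
  row 2 [000010]: (NOT 0 AND (0 IMPLIES 1)) -> 1
  row 3 [000011]: (NOT 0 AND (1 IMPLIES 1)) -> 1
  row 4 [000100]: (NOT 0 AND (0 IMPLIES 0)) -> 1
  (every remaining row is evaluated the same way; all 64 results are listed next)
Full result column, 8 rows per line (x1,x2,x3 fixed per line; x4,x5,x6 runs 000..111 left to right):
  rows 0-7 [x1,x2,x3=000]: 10111011  (ones: 6)
  rows 8-15 [x1,x2,x3=001]: 10111011  (ones: 6)
  rows 16-23 [x1,x2,x3=010]: 10111011  (ones: 6)
  rows 24-31 [x1,x2,x3=011]: 10111011  (ones: 6)
  rows 32-39 [x1,x2,x3=100]: 00000000  (ones: 0)
  rows 40-47 [x1,x2,x3=101]: 00000000  (ones: 0)
  rows 48-55 [x1,x2,x3=110]: 00000000  (ones: 0)
  rows 56-63 [x1,x2,x3=111]: 00000000  (ones: 0)
Count of 1-rows = 6+6+6+6+0+0+0+0 = 24

24
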